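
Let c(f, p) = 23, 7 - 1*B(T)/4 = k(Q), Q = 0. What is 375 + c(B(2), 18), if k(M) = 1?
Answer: 398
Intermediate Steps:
B(T) = 24 (B(T) = 28 - 4*1 = 28 - 4 = 24)
375 + c(B(2), 18) = 375 + 23 = 398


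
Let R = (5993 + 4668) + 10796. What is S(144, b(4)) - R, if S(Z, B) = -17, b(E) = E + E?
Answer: -21474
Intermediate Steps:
b(E) = 2*E
R = 21457 (R = 10661 + 10796 = 21457)
S(144, b(4)) - R = -17 - 1*21457 = -17 - 21457 = -21474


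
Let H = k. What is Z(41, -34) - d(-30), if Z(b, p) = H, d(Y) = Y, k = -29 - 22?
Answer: -21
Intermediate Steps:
k = -51
H = -51
Z(b, p) = -51
Z(41, -34) - d(-30) = -51 - 1*(-30) = -51 + 30 = -21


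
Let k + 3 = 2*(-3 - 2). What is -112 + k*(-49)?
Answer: 525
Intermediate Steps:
k = -13 (k = -3 + 2*(-3 - 2) = -3 + 2*(-5) = -3 - 10 = -13)
-112 + k*(-49) = -112 - 13*(-49) = -112 + 637 = 525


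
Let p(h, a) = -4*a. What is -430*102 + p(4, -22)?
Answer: -43772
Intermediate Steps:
-430*102 + p(4, -22) = -430*102 - 4*(-22) = -43860 + 88 = -43772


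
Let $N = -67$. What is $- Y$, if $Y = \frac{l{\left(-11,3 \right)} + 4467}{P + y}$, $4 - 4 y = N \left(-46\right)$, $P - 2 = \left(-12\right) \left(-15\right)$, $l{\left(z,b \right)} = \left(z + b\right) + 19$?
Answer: $\frac{8956}{1175} \approx 7.6221$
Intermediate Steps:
$l{\left(z,b \right)} = 19 + b + z$ ($l{\left(z,b \right)} = \left(b + z\right) + 19 = 19 + b + z$)
$P = 182$ ($P = 2 - -180 = 2 + 180 = 182$)
$y = - \frac{1539}{2}$ ($y = 1 - \frac{\left(-67\right) \left(-46\right)}{4} = 1 - \frac{1541}{2} = - \frac{1539}{2} \approx -769.5$)
$Y = - \frac{8956}{1175}$ ($Y = \frac{\left(19 + 3 - 11\right) + 4467}{182 - \frac{1539}{2}} = \frac{11 + 4467}{- \frac{1175}{2}} = 4478 \left(- \frac{2}{1175}\right) = - \frac{8956}{1175} \approx -7.6221$)
$- Y = \left(-1\right) \left(- \frac{8956}{1175}\right) = \frac{8956}{1175}$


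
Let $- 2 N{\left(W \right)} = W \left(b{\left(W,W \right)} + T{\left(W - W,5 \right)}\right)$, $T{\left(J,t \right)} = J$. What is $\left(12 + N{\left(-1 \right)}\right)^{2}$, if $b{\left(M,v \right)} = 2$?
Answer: $169$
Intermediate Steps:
$N{\left(W \right)} = - W$ ($N{\left(W \right)} = - \frac{W \left(2 + \left(W - W\right)\right)}{2} = - \frac{W \left(2 + 0\right)}{2} = - \frac{W 2}{2} = - \frac{2 W}{2} = - W$)
$\left(12 + N{\left(-1 \right)}\right)^{2} = \left(12 - -1\right)^{2} = \left(12 + 1\right)^{2} = 13^{2} = 169$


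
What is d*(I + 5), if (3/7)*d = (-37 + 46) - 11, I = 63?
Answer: -952/3 ≈ -317.33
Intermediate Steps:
d = -14/3 (d = 7*((-37 + 46) - 11)/3 = 7*(9 - 11)/3 = (7/3)*(-2) = -14/3 ≈ -4.6667)
d*(I + 5) = -14*(63 + 5)/3 = -14/3*68 = -952/3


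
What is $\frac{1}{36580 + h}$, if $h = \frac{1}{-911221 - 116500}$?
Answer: $\frac{1027721}{37594034179} \approx 2.7337 \cdot 10^{-5}$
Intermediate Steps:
$h = - \frac{1}{1027721}$ ($h = \frac{1}{-1027721} = - \frac{1}{1027721} \approx -9.7303 \cdot 10^{-7}$)
$\frac{1}{36580 + h} = \frac{1}{36580 - \frac{1}{1027721}} = \frac{1}{\frac{37594034179}{1027721}} = \frac{1027721}{37594034179}$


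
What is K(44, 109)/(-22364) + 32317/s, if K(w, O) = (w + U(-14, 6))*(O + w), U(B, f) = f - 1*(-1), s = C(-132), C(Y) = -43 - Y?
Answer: 722042921/1990396 ≈ 362.76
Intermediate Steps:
s = 89 (s = -43 - 1*(-132) = -43 + 132 = 89)
U(B, f) = 1 + f (U(B, f) = f + 1 = 1 + f)
K(w, O) = (7 + w)*(O + w) (K(w, O) = (w + (1 + 6))*(O + w) = (w + 7)*(O + w) = (7 + w)*(O + w))
K(44, 109)/(-22364) + 32317/s = (44² + 7*109 + 7*44 + 109*44)/(-22364) + 32317/89 = (1936 + 763 + 308 + 4796)*(-1/22364) + 32317*(1/89) = 7803*(-1/22364) + 32317/89 = -7803/22364 + 32317/89 = 722042921/1990396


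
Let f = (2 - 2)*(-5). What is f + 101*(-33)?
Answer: -3333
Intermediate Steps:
f = 0 (f = 0*(-5) = 0)
f + 101*(-33) = 0 + 101*(-33) = 0 - 3333 = -3333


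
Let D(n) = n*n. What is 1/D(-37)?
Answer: 1/1369 ≈ 0.00073046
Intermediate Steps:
D(n) = n²
1/D(-37) = 1/((-37)²) = 1/1369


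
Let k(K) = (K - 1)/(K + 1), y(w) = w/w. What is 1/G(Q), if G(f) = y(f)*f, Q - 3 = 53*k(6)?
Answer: 7/286 ≈ 0.024476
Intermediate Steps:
y(w) = 1
k(K) = (-1 + K)/(1 + K)
Q = 286/7 (Q = 3 + 53*((-1 + 6)/(1 + 6)) = 3 + 53*(5/7) = 3 + 265/7 = 286/7 ≈ 40.857)
G(f) = f (G(f) = 1*f = f)
1/G(Q) = 1/(286/7) = 7/286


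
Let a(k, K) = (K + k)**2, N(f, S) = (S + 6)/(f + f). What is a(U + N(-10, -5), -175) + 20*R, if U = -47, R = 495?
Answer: 23682481/400 ≈ 59206.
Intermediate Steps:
N(f, S) = (6 + S)/(2*f) (N(f, S) = (6 + S)/((2*f)) = (6 + S)*(1/(2*f)) = (6 + S)/(2*f))
a(U + N(-10, -5), -175) + 20*R = (-175 + (-47 + (1/2)*(6 - 5)/(-10)))**2 + 20*495 = (-175 + (-47 + (1/2)*(-1/10)*1))**2 + 9900 = (-175 + (-47 - 1/20))**2 + 9900 = (-175 - 941/20)**2 + 9900 = (-4441/20)**2 + 9900 = 19722481/400 + 9900 = 23682481/400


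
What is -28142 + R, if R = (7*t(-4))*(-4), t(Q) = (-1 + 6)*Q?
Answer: -27582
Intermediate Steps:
t(Q) = 5*Q
R = 560 (R = (7*(5*(-4)))*(-4) = (7*(-20))*(-4) = -140*(-4) = 560)
-28142 + R = -28142 + 560 = -27582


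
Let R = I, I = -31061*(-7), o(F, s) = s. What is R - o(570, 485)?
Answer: 216942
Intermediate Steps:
I = 217427
R = 217427
R - o(570, 485) = 217427 - 1*485 = 217427 - 485 = 216942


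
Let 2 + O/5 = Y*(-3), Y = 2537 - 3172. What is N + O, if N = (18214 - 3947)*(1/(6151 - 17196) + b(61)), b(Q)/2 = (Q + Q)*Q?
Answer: 2345511138168/11045 ≈ 2.1236e+8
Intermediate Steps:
Y = -635
b(Q) = 4*Q² (b(Q) = 2*((Q + Q)*Q) = 2*((2*Q)*Q) = 2*(2*Q²) = 4*Q²)
N = 2345406044993/11045 (N = (18214 - 3947)*(1/(6151 - 17196) + 4*61²) = 14267*(1/(-11045) + 4*3721) = 14267*(-1/11045 + 14884) = 14267*(164393779/11045) = 2345406044993/11045 ≈ 2.1235e+8)
O = 9515 (O = -10 + 5*(-635*(-3)) = -10 + 5*1905 = -10 + 9525 = 9515)
N + O = 2345406044993/11045 + 9515 = 2345511138168/11045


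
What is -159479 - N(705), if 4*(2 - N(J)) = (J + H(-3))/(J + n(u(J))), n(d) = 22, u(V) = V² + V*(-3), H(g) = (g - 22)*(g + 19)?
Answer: -463770443/2908 ≈ -1.5948e+5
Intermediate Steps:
H(g) = (-22 + g)*(19 + g)
u(V) = V² - 3*V
N(J) = 2 - (-400 + J)/(4*(22 + J)) (N(J) = 2 - (J + (-418 + (-3)² - 3*(-3)))/(4*(J + 22)) = 2 - (J + (-418 + 9 + 9))/(4*(22 + J)) = 2 - (J - 400)/(4*(22 + J)) = 2 - (-400 + J)/(4*(22 + J)))
-159479 - N(705) = -159479 - (576 + 7*705)/(4*(22 + 705)) = -159479 - (576 + 4935)/(4*727) = -159479 - 5511/(4*727) = -159479 - 1*5511/2908 = -159479 - 5511/2908 = -463770443/2908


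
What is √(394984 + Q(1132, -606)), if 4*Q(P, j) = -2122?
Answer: √1577814/2 ≈ 628.06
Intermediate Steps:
Q(P, j) = -1061/2 (Q(P, j) = (¼)*(-2122) = -1061/2)
√(394984 + Q(1132, -606)) = √(394984 - 1061/2) = √(788907/2) = √1577814/2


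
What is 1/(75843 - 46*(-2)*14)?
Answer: 1/77131 ≈ 1.2965e-5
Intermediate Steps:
1/(75843 - 46*(-2)*14) = 1/(75843 + 92*14) = 1/(75843 + 1288) = 1/77131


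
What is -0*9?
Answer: 0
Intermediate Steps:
-0*9 = -1215*0 = 0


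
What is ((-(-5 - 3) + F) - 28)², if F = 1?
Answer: 361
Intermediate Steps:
((-(-5 - 3) + F) - 28)² = ((-(-5 - 3) + 1) - 28)² = ((-1*(-8) + 1) - 28)² = ((8 + 1) - 28)² = (9 - 28)² = (-19)² = 361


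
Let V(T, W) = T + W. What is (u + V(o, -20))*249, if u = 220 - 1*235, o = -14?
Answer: -12201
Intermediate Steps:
u = -15 (u = 220 - 235 = -15)
(u + V(o, -20))*249 = (-15 + (-14 - 20))*249 = (-15 - 34)*249 = -49*249 = -12201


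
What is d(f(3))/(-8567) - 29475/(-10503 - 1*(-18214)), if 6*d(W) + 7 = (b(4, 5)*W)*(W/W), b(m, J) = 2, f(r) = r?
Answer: -1515066239/396360822 ≈ -3.8224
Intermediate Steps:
d(W) = -7/6 + W/3 (d(W) = -7/6 + ((2*W)*(W/W))/6 = -7/6 + ((2*W)*1)/6 = -7/6 + (2*W)/6 = -7/6 + W/3)
d(f(3))/(-8567) - 29475/(-10503 - 1*(-18214)) = (-7/6 + (1/3)*3)/(-8567) - 29475/(-10503 - 1*(-18214)) = (-7/6 + 1)*(-1/8567) - 29475/(-10503 + 18214) = -1/6*(-1/8567) - 29475/7711 = 1/51402 - 29475*1/7711 = 1/51402 - 29475/7711 = -1515066239/396360822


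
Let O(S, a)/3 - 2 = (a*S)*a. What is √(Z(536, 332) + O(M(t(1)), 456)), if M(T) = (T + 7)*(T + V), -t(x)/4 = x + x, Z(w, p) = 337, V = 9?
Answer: I*√623465 ≈ 789.6*I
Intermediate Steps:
t(x) = -8*x (t(x) = -4*(x + x) = -8*x)
M(T) = (7 + T)*(9 + T) (M(T) = (T + 7)*(T + 9) = (7 + T)*(9 + T))
O(S, a) = 6 + 3*S*a² (O(S, a) = 6 + 3*((a*S)*a) = 6 + 3*((S*a)*a) = 6 + 3*(S*a²) = 6 + 3*S*a²)
√(Z(536, 332) + O(M(t(1)), 456)) = √(337 + (6 + 3*(63 + (-8*1)² + 16*(-8*1))*456²)) = √(337 + (6 + 3*(63 + (-8)² + 16*(-8))*207936)) = √(337 + (6 + 3*(63 + 64 - 128)*207936)) = √(337 + (6 + 3*(-1)*207936)) = √(337 + (6 - 623808)) = √(337 - 623802) = √(-623465) = I*√623465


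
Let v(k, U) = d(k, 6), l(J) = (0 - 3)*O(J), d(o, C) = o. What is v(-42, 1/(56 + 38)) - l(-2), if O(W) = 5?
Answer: -27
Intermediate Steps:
l(J) = -15 (l(J) = (0 - 3)*5 = -3*5 = -15)
v(k, U) = k
v(-42, 1/(56 + 38)) - l(-2) = -42 - 1*(-15) = -42 + 15 = -27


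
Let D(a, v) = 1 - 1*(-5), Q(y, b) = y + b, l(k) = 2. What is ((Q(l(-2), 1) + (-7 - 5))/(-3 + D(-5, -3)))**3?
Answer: -27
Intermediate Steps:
Q(y, b) = b + y
D(a, v) = 6 (D(a, v) = 1 + 5 = 6)
((Q(l(-2), 1) + (-7 - 5))/(-3 + D(-5, -3)))**3 = (((1 + 2) + (-7 - 5))/(-3 + 6))**3 = ((3 - 12)/3)**3 = (-9*1/3)**3 = (-3)**3 = -27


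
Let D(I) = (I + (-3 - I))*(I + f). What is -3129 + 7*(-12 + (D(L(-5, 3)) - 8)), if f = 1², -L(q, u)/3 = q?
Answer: -3605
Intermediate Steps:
L(q, u) = -3*q
f = 1
D(I) = -3 - 3*I (D(I) = (I + (-3 - I))*(I + 1) = -3*(1 + I) = -3 - 3*I)
-3129 + 7*(-12 + (D(L(-5, 3)) - 8)) = -3129 + 7*(-12 + ((-3 - (-9)*(-5)) - 8)) = -3129 + 7*(-12 + ((-3 - 3*15) - 8)) = -3129 + 7*(-12 + ((-3 - 45) - 8)) = -3129 + 7*(-12 + (-48 - 8)) = -3129 + 7*(-12 - 56) = -3129 + 7*(-68) = -3129 - 476 = -3605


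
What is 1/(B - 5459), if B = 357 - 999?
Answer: -1/6101 ≈ -0.00016391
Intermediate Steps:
B = -642
1/(B - 5459) = 1/(-642 - 5459) = 1/(-6101) = -1/6101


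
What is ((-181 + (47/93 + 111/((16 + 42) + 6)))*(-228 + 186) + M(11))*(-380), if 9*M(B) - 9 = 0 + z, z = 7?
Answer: -6369434125/2232 ≈ -2.8537e+6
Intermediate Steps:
M(B) = 16/9 (M(B) = 1 + (0 + 7)/9 = 1 + (⅑)*7 = 1 + 7/9 = 16/9)
((-181 + (47/93 + 111/((16 + 42) + 6)))*(-228 + 186) + M(11))*(-380) = ((-181 + (47/93 + 111/((16 + 42) + 6)))*(-228 + 186) + 16/9)*(-380) = ((-181 + (47*(1/93) + 111/(58 + 6)))*(-42) + 16/9)*(-380) = ((-181 + (47/93 + 111/64))*(-42) + 16/9)*(-380) = ((-181 + 13331/5952)*(-42) + 16/9)*(-380) = (-1063981/5952*(-42) + 16/9)*(-380) = (7447867/992 + 16/9)*(-380) = (67046675/8928)*(-380) = -6369434125/2232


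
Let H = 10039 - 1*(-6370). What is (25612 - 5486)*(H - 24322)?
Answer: -159257038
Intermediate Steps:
H = 16409 (H = 10039 + 6370 = 16409)
(25612 - 5486)*(H - 24322) = (25612 - 5486)*(16409 - 24322) = 20126*(-7913) = -159257038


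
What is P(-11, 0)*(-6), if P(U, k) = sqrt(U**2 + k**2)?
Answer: -66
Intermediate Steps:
P(-11, 0)*(-6) = sqrt((-11)**2 + 0**2)*(-6) = sqrt(121 + 0)*(-6) = sqrt(121)*(-6) = 11*(-6) = -66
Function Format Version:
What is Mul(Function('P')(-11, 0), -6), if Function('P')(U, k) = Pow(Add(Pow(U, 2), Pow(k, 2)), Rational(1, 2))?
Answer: -66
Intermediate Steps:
Mul(Function('P')(-11, 0), -6) = Mul(Pow(Add(Pow(-11, 2), Pow(0, 2)), Rational(1, 2)), -6) = Mul(Pow(Add(121, 0), Rational(1, 2)), -6) = Mul(Pow(121, Rational(1, 2)), -6) = Mul(11, -6) = -66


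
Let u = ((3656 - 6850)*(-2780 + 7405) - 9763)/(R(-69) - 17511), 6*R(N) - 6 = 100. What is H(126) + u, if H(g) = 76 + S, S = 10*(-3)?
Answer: 46760119/52480 ≈ 891.01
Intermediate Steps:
R(N) = 53/3 (R(N) = 1 + (1/6)*100 = 1 + 50/3 = 53/3)
S = -30
u = 44346039/52480 (u = ((3656 - 6850)*(-2780 + 7405) - 9763)/(53/3 - 17511) = (-3194*4625 - 9763)/(-52480/3) = (-14772250 - 9763)*(-3/52480) = -14782013*(-3/52480) = 44346039/52480 ≈ 845.01)
H(g) = 46 (H(g) = 76 - 30 = 46)
H(126) + u = 46 + 44346039/52480 = 46760119/52480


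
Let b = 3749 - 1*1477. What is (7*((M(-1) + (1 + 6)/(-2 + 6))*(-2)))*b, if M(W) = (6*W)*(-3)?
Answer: -628208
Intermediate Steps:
M(W) = -18*W
b = 2272 (b = 3749 - 1477 = 2272)
(7*((M(-1) + (1 + 6)/(-2 + 6))*(-2)))*b = (7*((-18*(-1) + (1 + 6)/(-2 + 6))*(-2)))*2272 = (7*((18 + 7/4)*(-2)))*2272 = (7*((79/4)*(-2)))*2272 = (7*(-79/2))*2272 = -553/2*2272 = -628208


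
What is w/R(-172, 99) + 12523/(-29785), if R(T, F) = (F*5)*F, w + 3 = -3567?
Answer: -6857353/13901085 ≈ -0.49330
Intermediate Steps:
w = -3570 (w = -3 - 3567 = -3570)
R(T, F) = 5*F**2 (R(T, F) = (5*F)*F = 5*F**2)
w/R(-172, 99) + 12523/(-29785) = -3570/(5*99**2) + 12523/(-29785) = -3570/(5*9801) + 12523*(-1/29785) = -3570/49005 - 1789/4255 = -3570*1/49005 - 1789/4255 = -238/3267 - 1789/4255 = -6857353/13901085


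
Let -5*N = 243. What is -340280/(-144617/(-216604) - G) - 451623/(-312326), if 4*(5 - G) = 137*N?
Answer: 4139921189855471/20161010907702 ≈ 205.34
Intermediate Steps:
N = -243/5 (N = -⅕*243 = -243/5 ≈ -48.600)
G = 33391/20 (G = 5 - 137*(-243)/(4*5) = 5 - ¼*(-33291/5) = 5 + 33291/20 = 33391/20 ≈ 1669.6)
-340280/(-144617/(-216604) - G) - 451623/(-312326) = -340280/(-144617/(-216604) - 1*33391/20) - 451623/(-312326) = -340280/(-144617*(-1/216604) - 33391/20) - 451623*(-1/312326) = -340280/(144617/216604 - 33391/20) + 451623/312326 = -340280/(-451858239/270755) + 451623/312326 = -340280*(-270755/451858239) + 451623/312326 = 92132511400/451858239 + 451623/312326 = 4139921189855471/20161010907702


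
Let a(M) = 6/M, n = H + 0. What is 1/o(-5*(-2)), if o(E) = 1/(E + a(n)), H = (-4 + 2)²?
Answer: 23/2 ≈ 11.500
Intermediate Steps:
H = 4 (H = (-2)² = 4)
n = 4 (n = 4 + 0 = 4)
o(E) = 1/(3/2 + E) (o(E) = 1/(E + 6/4) = 1/(E + 6*(¼)) = 1/(E + 3/2) = 1/(3/2 + E))
1/o(-5*(-2)) = 1/(2/(3 + 2*(-5*(-2)))) = 1/(2/(3 + 2*10)) = 1/(2/(3 + 20)) = 1/(2/23) = 23/2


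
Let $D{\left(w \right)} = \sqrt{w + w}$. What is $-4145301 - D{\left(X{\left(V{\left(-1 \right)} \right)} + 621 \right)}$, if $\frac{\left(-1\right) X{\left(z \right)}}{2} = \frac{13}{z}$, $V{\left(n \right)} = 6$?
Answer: $-4145301 - \frac{10 \sqrt{111}}{3} \approx -4.1453 \cdot 10^{6}$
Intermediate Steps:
$X{\left(z \right)} = - \frac{26}{z}$ ($X{\left(z \right)} = - 2 \frac{13}{z} = - \frac{26}{z}$)
$D{\left(w \right)} = \sqrt{2} \sqrt{w}$ ($D{\left(w \right)} = \sqrt{2 w} = \sqrt{2} \sqrt{w}$)
$-4145301 - D{\left(X{\left(V{\left(-1 \right)} \right)} + 621 \right)} = -4145301 - \sqrt{2} \sqrt{- \frac{26}{6} + 621} = -4145301 - \sqrt{2} \sqrt{\left(-26\right) \frac{1}{6} + 621} = -4145301 - \sqrt{2} \sqrt{- \frac{13}{3} + 621} = -4145301 - \sqrt{2} \sqrt{\frac{1850}{3}} = -4145301 - \sqrt{2} \frac{5 \sqrt{222}}{3} = -4145301 - \frac{10 \sqrt{111}}{3}$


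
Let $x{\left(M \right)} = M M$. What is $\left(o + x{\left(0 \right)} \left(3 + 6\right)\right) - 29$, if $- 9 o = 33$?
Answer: $- \frac{98}{3} \approx -32.667$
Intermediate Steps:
$x{\left(M \right)} = M^{2}$
$o = - \frac{11}{3}$ ($o = \left(- \frac{1}{9}\right) 33 = - \frac{11}{3} \approx -3.6667$)
$\left(o + x{\left(0 \right)} \left(3 + 6\right)\right) - 29 = \left(- \frac{11}{3} + 0^{2} \left(3 + 6\right)\right) - 29 = \left(- \frac{11}{3} + 0 \cdot 9\right) - 29 = \left(- \frac{11}{3} + 0\right) - 29 = - \frac{11}{3} - 29 = - \frac{98}{3}$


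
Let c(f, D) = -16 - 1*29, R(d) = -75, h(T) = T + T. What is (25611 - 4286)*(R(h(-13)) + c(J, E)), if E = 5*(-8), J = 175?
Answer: -2559000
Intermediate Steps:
h(T) = 2*T
E = -40
c(f, D) = -45 (c(f, D) = -16 - 29 = -45)
(25611 - 4286)*(R(h(-13)) + c(J, E)) = (25611 - 4286)*(-75 - 45) = 21325*(-120) = -2559000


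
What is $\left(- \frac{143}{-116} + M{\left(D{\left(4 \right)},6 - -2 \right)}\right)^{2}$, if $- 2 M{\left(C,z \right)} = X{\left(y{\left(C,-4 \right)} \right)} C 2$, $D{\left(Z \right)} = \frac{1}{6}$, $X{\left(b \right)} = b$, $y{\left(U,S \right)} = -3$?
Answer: $\frac{40401}{13456} \approx 3.0025$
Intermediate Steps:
$D{\left(Z \right)} = \frac{1}{6}$
$M{\left(C,z \right)} = 3 C$ ($M{\left(C,z \right)} = - \frac{- 3 C 2}{2} = - \frac{\left(-6\right) C}{2} = 3 C$)
$\left(- \frac{143}{-116} + M{\left(D{\left(4 \right)},6 - -2 \right)}\right)^{2} = \left(- \frac{143}{-116} + 3 \cdot \frac{1}{6}\right)^{2} = \left(\left(-143\right) \left(- \frac{1}{116}\right) + \frac{1}{2}\right)^{2} = \left(\frac{143}{116} + \frac{1}{2}\right)^{2} = \left(\frac{201}{116}\right)^{2} = \frac{40401}{13456}$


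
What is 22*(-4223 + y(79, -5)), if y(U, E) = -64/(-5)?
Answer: -463122/5 ≈ -92624.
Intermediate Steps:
y(U, E) = 64/5 (y(U, E) = -64*(-⅕) = 64/5)
22*(-4223 + y(79, -5)) = 22*(-4223 + 64/5) = 22*(-21051/5) = -463122/5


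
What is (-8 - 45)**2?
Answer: 2809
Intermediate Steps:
(-8 - 45)**2 = (-53)**2 = 2809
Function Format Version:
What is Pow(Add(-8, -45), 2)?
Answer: 2809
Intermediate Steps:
Pow(Add(-8, -45), 2) = Pow(-53, 2) = 2809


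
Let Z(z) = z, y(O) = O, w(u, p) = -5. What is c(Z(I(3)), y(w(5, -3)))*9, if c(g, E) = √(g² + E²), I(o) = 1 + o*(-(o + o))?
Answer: 9*√314 ≈ 159.48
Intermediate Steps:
I(o) = 1 - 2*o² (I(o) = 1 + o*(-2*o) = 1 - 2*o²)
c(g, E) = √(E² + g²)
c(Z(I(3)), y(w(5, -3)))*9 = √((-5)² + (1 - 2*3²)²)*9 = √(25 + (1 - 2*9)²)*9 = √(25 + (1 - 18)²)*9 = √(25 + (-17)²)*9 = √(25 + 289)*9 = √314*9 = 9*√314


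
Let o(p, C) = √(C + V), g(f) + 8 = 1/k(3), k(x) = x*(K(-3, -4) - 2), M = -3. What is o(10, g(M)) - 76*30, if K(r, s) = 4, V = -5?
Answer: -2280 + I*√462/6 ≈ -2280.0 + 3.5824*I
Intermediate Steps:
k(x) = 2*x (k(x) = x*(4 - 2) = x*2 = 2*x)
g(f) = -47/6 (g(f) = -8 + 1/(2*3) = -8 + 1/6 = -8 + ⅙ = -47/6)
o(p, C) = √(-5 + C) (o(p, C) = √(C - 5) = √(-5 + C))
o(10, g(M)) - 76*30 = √(-5 - 47/6) - 76*30 = √(-77/6) - 2280 = I*√462/6 - 2280 = -2280 + I*√462/6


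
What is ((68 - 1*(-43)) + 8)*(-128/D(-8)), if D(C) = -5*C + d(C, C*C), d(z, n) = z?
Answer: -476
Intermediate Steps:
D(C) = -4*C (D(C) = -5*C + C = -4*C)
((68 - 1*(-43)) + 8)*(-128/D(-8)) = ((68 - 1*(-43)) + 8)*(-128/((-4*(-8)))) = ((68 + 43) + 8)*(-128/32) = (111 + 8)*(-128*1/32) = 119*(-4) = -476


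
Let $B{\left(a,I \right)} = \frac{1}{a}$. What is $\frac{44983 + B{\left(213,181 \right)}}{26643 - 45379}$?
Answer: $- \frac{2395345}{997692} \approx -2.4009$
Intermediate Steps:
$\frac{44983 + B{\left(213,181 \right)}}{26643 - 45379} = \frac{44983 + \frac{1}{213}}{26643 - 45379} = \frac{44983 + \frac{1}{213}}{-18736} = \frac{9581380}{213} \left(- \frac{1}{18736}\right) = - \frac{2395345}{997692}$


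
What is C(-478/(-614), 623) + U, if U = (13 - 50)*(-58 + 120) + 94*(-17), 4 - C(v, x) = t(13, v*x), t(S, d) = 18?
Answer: -3906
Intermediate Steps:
C(v, x) = -14 (C(v, x) = 4 - 1*18 = 4 - 18 = -14)
U = -3892 (U = -37*62 - 1598 = -2294 - 1598 = -3892)
C(-478/(-614), 623) + U = -14 - 3892 = -3906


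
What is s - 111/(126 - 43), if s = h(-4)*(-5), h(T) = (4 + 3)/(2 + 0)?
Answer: -3127/166 ≈ -18.837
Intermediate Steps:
h(T) = 7/2
s = -35/2 (s = (7/2)*(-5) = -35/2 ≈ -17.500)
s - 111/(126 - 43) = -35/2 - 111/(126 - 43) = -35/2 - 111/83 = -3127/166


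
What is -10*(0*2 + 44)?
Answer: -440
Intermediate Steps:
-10*(0*2 + 44) = -10*(0 + 44) = -10*44 = -440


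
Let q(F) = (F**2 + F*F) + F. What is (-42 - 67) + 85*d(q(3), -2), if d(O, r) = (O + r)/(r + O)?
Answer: -24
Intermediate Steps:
q(F) = F + 2*F**2 (q(F) = (F**2 + F**2) + F = 2*F**2 + F = F + 2*F**2)
d(O, r) = 1 (d(O, r) = (O + r)/(O + r) = 1)
(-42 - 67) + 85*d(q(3), -2) = (-42 - 67) + 85*1 = -109 + 85 = -24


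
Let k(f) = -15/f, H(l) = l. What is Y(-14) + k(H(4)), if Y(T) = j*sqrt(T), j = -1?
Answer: -15/4 - I*sqrt(14) ≈ -3.75 - 3.7417*I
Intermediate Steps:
Y(T) = -sqrt(T)
Y(-14) + k(H(4)) = -sqrt(-14) - 15/4 = -I*sqrt(14) - 15*1/4 = -I*sqrt(14) - 15/4 = -15/4 - I*sqrt(14)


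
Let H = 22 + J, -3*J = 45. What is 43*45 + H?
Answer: 1942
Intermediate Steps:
J = -15 (J = -1/3*45 = -15)
H = 7 (H = 22 - 15 = 7)
43*45 + H = 43*45 + 7 = 1935 + 7 = 1942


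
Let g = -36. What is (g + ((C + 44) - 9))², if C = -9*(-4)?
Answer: 1225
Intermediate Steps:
C = 36
(g + ((C + 44) - 9))² = (-36 + ((36 + 44) - 9))² = (-36 + (80 - 9))² = (-36 + 71)² = 35² = 1225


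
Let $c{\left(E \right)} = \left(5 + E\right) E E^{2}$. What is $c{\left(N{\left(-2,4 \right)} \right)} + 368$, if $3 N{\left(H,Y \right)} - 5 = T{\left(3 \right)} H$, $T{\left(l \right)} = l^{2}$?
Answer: $\frac{25414}{81} \approx 313.75$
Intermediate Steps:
$N{\left(H,Y \right)} = \frac{5}{3} + 3 H$ ($N{\left(H,Y \right)} = \frac{5}{3} + \frac{3^{2} H}{3} = \frac{5}{3} + \frac{9 H}{3} = \frac{5}{3} + 3 H$)
$c{\left(E \right)} = E^{3} \left(5 + E\right)$ ($c{\left(E \right)} = E \left(5 + E\right) E^{2} = E^{3} \left(5 + E\right)$)
$c{\left(N{\left(-2,4 \right)} \right)} + 368 = \left(\frac{5}{3} + 3 \left(-2\right)\right)^{3} \left(5 + \left(\frac{5}{3} + 3 \left(-2\right)\right)\right) + 368 = \left(\frac{5}{3} - 6\right)^{3} \left(5 + \left(\frac{5}{3} - 6\right)\right) + 368 = \left(- \frac{13}{3}\right)^{3} \left(5 - \frac{13}{3}\right) + 368 = \left(- \frac{2197}{27}\right) \frac{2}{3} + 368 = - \frac{4394}{81} + 368 = \frac{25414}{81}$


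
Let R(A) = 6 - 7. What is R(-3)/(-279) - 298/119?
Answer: -83023/33201 ≈ -2.5006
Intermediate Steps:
R(A) = -1
R(-3)/(-279) - 298/119 = -1/(-279) - 298/119 = -1*(-1/279) - 298*1/119 = 1/279 - 298/119 = -83023/33201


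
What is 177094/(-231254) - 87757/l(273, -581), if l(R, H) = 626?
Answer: -10202509061/72382502 ≈ -140.95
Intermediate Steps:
177094/(-231254) - 87757/l(273, -581) = 177094/(-231254) - 87757/626 = 177094*(-1/231254) - 87757*1/626 = -88547/115627 - 87757/626 = -10202509061/72382502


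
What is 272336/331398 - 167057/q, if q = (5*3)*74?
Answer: -9176677121/61308630 ≈ -149.68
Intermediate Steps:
q = 1110 (q = 15*74 = 1110)
272336/331398 - 167057/q = 272336/331398 - 167057/1110 = 272336*(1/331398) - 167057*1/1110 = 136168/165699 - 167057/1110 = -9176677121/61308630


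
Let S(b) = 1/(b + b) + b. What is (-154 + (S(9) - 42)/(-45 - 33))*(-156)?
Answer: 215623/9 ≈ 23958.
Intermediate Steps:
S(b) = b + 1/(2*b) (S(b) = 1/(2*b) + b = b + 1/(2*b))
(-154 + (S(9) - 42)/(-45 - 33))*(-156) = (-154 + ((9 + (½)/9) - 42)/(-45 - 33))*(-156) = (-154 + ((9 + (½)*(⅑)) - 42)/(-78))*(-156) = (-154 + ((9 + 1/18) - 42)*(-1/78))*(-156) = (-154 + (163/18 - 42)*(-1/78))*(-156) = (-154 - 593/18*(-1/78))*(-156) = (-154 + 593/1404)*(-156) = -215623/1404*(-156) = 215623/9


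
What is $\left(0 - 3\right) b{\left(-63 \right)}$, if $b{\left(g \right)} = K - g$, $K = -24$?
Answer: $-117$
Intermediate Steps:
$b{\left(g \right)} = -24 - g$
$\left(0 - 3\right) b{\left(-63 \right)} = \left(0 - 3\right) \left(-24 - -63\right) = - 3 \left(-24 + 63\right) = \left(-3\right) 39 = -117$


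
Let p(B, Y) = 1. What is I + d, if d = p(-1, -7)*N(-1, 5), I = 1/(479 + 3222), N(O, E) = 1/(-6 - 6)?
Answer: -3689/44412 ≈ -0.083063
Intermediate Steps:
N(O, E) = -1/12 (N(O, E) = 1/(-12) = -1/12)
I = 1/3701 ≈ 0.00027020
d = -1/12 (d = 1*(-1/12) = -1/12 ≈ -0.083333)
I + d = 1/3701 - 1/12 = -3689/44412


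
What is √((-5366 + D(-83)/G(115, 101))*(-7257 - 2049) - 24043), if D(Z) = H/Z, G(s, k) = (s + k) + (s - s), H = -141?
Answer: √1375371760051/166 ≈ 7064.8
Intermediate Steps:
G(s, k) = k + s (G(s, k) = (k + s) + 0 = k + s)
D(Z) = -141/Z
√((-5366 + D(-83)/G(115, 101))*(-7257 - 2049) - 24043) = √((-5366 + (-141/(-83))/(101 + 115))*(-7257 - 2049) - 24043) = √((-5366 - 141*(-1/83)/216)*(-9306) - 24043) = √((-5366 + (141/83)*(1/216))*(-9306) - 24043) = √((-5366 + 47/5976)*(-9306) - 24043) = √(-32067169/5976*(-9306) - 24043) = √(16578726373/332 - 24043) = √(16570744097/332) = √1375371760051/166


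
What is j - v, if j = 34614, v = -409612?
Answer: 444226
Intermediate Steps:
j - v = 34614 - 1*(-409612) = 34614 + 409612 = 444226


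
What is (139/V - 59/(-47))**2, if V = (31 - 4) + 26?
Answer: 93315600/6205081 ≈ 15.039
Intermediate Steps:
V = 53 (V = 27 + 26 = 53)
(139/V - 59/(-47))**2 = (139/53 - 59/(-47))**2 = (139*(1/53) - 59*(-1/47))**2 = (139/53 + 59/47)**2 = (9660/2491)**2 = 93315600/6205081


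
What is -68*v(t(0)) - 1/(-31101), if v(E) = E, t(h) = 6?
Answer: -12689207/31101 ≈ -408.00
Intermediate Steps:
-68*v(t(0)) - 1/(-31101) = -68*6 - 1/(-31101) = -408 - 1*(-1/31101) = -408 + 1/31101 = -12689207/31101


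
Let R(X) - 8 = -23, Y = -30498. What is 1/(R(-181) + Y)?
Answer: -1/30513 ≈ -3.2773e-5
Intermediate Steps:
R(X) = -15 (R(X) = 8 - 23 = -15)
1/(R(-181) + Y) = 1/(-15 - 30498) = 1/(-30513) = -1/30513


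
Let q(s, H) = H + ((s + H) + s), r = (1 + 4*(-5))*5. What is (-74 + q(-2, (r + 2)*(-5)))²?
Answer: 725904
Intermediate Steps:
r = -95 (r = (1 - 20)*5 = -19*5 = -95)
q(s, H) = 2*H + 2*s (q(s, H) = H + ((H + s) + s) = H + (H + 2*s) = 2*H + 2*s)
(-74 + q(-2, (r + 2)*(-5)))² = (-74 + (2*((-95 + 2)*(-5)) + 2*(-2)))² = (-74 + (2*(-93*(-5)) - 4))² = (-74 + (2*465 - 4))² = (-74 + (930 - 4))² = (-74 + 926)² = 852² = 725904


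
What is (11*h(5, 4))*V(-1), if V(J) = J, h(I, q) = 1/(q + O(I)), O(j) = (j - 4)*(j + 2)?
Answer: -1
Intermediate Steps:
O(j) = (-4 + j)*(2 + j)
h(I, q) = 1/(-8 + q + I² - 2*I) (h(I, q) = 1/(q + (-8 + I² - 2*I)) = 1/(-8 + q + I² - 2*I))
(11*h(5, 4))*V(-1) = (11/(-8 + 4 + 5² - 2*5))*(-1) = (11/(-8 + 4 + 25 - 10))*(-1) = (11/11)*(-1) = (11*(1/11))*(-1) = 1*(-1) = -1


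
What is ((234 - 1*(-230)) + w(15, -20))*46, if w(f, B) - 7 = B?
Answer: 20746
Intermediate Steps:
w(f, B) = 7 + B
((234 - 1*(-230)) + w(15, -20))*46 = ((234 - 1*(-230)) + (7 - 20))*46 = ((234 + 230) - 13)*46 = (464 - 13)*46 = 451*46 = 20746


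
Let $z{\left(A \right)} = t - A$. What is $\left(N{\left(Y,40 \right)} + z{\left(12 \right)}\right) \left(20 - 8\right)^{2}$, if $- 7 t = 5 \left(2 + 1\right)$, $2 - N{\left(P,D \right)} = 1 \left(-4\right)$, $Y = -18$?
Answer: $- \frac{8208}{7} \approx -1172.6$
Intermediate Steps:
$N{\left(P,D \right)} = 6$ ($N{\left(P,D \right)} = 2 - 1 \left(-4\right) = 2 - -4 = 2 + 4 = 6$)
$t = - \frac{15}{7}$ ($t = - \frac{5 \left(2 + 1\right)}{7} = - \frac{5 \cdot 3}{7} = \left(- \frac{1}{7}\right) 15 = - \frac{15}{7} \approx -2.1429$)
$z{\left(A \right)} = - \frac{15}{7} - A$
$\left(N{\left(Y,40 \right)} + z{\left(12 \right)}\right) \left(20 - 8\right)^{2} = \left(6 - \frac{99}{7}\right) \left(20 - 8\right)^{2} = \left(6 - \frac{99}{7}\right) 12^{2} = \left(6 - \frac{99}{7}\right) 144 = \left(- \frac{57}{7}\right) 144 = - \frac{8208}{7}$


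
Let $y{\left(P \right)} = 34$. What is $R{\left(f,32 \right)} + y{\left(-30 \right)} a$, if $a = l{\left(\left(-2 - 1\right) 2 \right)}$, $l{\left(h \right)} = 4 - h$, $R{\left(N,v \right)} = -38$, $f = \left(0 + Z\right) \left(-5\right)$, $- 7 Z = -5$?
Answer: $302$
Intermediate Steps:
$Z = \frac{5}{7}$ ($Z = \left(- \frac{1}{7}\right) \left(-5\right) = \frac{5}{7} \approx 0.71429$)
$f = - \frac{25}{7}$ ($f = \left(0 + \frac{5}{7}\right) \left(-5\right) = \frac{5}{7} \left(-5\right) = - \frac{25}{7} \approx -3.5714$)
$a = 10$ ($a = 4 - \left(-2 - 1\right) 2 = 4 - \left(-3\right) 2 = 4 - -6 = 4 + 6 = 10$)
$R{\left(f,32 \right)} + y{\left(-30 \right)} a = -38 + 34 \cdot 10 = -38 + 340 = 302$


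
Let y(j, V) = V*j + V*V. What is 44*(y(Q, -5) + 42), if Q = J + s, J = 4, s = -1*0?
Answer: 2068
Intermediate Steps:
s = 0
Q = 4 (Q = 4 + 0 = 4)
y(j, V) = V² + V*j (y(j, V) = V*j + V² = V² + V*j)
44*(y(Q, -5) + 42) = 44*(-5*(-5 + 4) + 42) = 44*(-5*(-1) + 42) = 44*(5 + 42) = 44*47 = 2068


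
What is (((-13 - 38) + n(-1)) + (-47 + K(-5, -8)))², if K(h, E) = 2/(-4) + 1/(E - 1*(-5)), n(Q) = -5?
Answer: 388129/36 ≈ 10781.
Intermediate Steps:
K(h, E) = -½ + 1/(5 + E) (K(h, E) = 2*(-¼) + 1/(E + 5) = -½ + 1/(5 + E))
(((-13 - 38) + n(-1)) + (-47 + K(-5, -8)))² = (((-13 - 38) - 5) + (-47 + (-3 - 1*(-8))/(2*(5 - 8))))² = ((-51 - 5) + (-47 + (½)*(-3 + 8)/(-3)))² = (-56 + (-47 + (½)*(-⅓)*5))² = (-56 + (-47 - ⅚))² = (-56 - 287/6)² = (-623/6)² = 388129/36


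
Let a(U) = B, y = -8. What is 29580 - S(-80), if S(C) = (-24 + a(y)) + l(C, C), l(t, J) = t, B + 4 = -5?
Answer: 29693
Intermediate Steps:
B = -9 (B = -4 - 5 = -9)
a(U) = -9
S(C) = -33 + C (S(C) = (-24 - 9) + C = -33 + C)
29580 - S(-80) = 29580 - (-33 - 80) = 29580 - 1*(-113) = 29580 + 113 = 29693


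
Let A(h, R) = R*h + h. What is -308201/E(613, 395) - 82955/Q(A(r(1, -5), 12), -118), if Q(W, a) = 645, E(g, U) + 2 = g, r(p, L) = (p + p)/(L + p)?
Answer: -49895030/78819 ≈ -633.03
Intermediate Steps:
r(p, L) = 2*p/(L + p) (r(p, L) = (2*p)/(L + p) = 2*p/(L + p))
E(g, U) = -2 + g
A(h, R) = h + R*h
-308201/E(613, 395) - 82955/Q(A(r(1, -5), 12), -118) = -308201/(-2 + 613) - 82955/645 = -308201/611 - 82955*1/645 = -308201*1/611 - 16591/129 = -308201/611 - 16591/129 = -49895030/78819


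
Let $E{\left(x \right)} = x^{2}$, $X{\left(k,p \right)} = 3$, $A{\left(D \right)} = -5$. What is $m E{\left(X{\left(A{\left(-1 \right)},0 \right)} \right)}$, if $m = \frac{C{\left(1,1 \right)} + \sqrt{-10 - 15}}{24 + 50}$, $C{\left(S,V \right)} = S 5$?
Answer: $\frac{45}{74} + \frac{45 i}{74} \approx 0.60811 + 0.60811 i$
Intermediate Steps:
$C{\left(S,V \right)} = 5 S$
$m = \frac{5}{74} + \frac{5 i}{74}$ ($m = \frac{5 \cdot 1 + \sqrt{-10 - 15}}{24 + 50} = \frac{5 + \sqrt{-25}}{74} = \left(5 + 5 i\right) \frac{1}{74} = \frac{5}{74} + \frac{5 i}{74} \approx 0.067568 + 0.067568 i$)
$m E{\left(X{\left(A{\left(-1 \right)},0 \right)} \right)} = \left(\frac{5}{74} + \frac{5 i}{74}\right) 3^{2} = \left(\frac{5}{74} + \frac{5 i}{74}\right) 9 = \frac{45}{74} + \frac{45 i}{74}$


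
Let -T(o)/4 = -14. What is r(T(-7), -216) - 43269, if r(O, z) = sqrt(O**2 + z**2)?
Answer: -43269 + 8*sqrt(778) ≈ -43046.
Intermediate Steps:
T(o) = 56 (T(o) = -4*(-14) = 56)
r(T(-7), -216) - 43269 = sqrt(56**2 + (-216)**2) - 43269 = sqrt(3136 + 46656) - 43269 = sqrt(49792) - 43269 = 8*sqrt(778) - 43269 = -43269 + 8*sqrt(778)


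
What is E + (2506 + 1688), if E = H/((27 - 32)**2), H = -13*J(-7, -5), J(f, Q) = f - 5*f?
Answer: 104486/25 ≈ 4179.4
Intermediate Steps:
J(f, Q) = -4*f
H = -364 (H = -(-52)*(-7) = -13*28 = -364)
E = -364/25 (E = -364/(27 - 32)**2 = -364/((-5)**2) = -364/25 ≈ -14.560)
E + (2506 + 1688) = -364/25 + (2506 + 1688) = -364/25 + 4194 = 104486/25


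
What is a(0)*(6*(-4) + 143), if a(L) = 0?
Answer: 0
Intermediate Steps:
a(0)*(6*(-4) + 143) = 0*(6*(-4) + 143) = 0*(-24 + 143) = 0*119 = 0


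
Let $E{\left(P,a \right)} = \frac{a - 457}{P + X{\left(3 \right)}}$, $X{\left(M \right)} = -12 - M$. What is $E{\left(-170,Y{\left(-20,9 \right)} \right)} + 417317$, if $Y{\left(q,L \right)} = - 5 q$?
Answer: $\frac{77204002}{185} \approx 4.1732 \cdot 10^{5}$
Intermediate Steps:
$E{\left(P,a \right)} = \frac{-457 + a}{-15 + P}$ ($E{\left(P,a \right)} = \frac{a - 457}{P - 15} = \frac{-457 + a}{P - 15} = \frac{-457 + a}{-15 + P}$)
$E{\left(-170,Y{\left(-20,9 \right)} \right)} + 417317 = \frac{-457 - -100}{-15 - 170} + 417317 = \frac{-457 + 100}{-185} + 417317 = \left(- \frac{1}{185}\right) \left(-357\right) + 417317 = \frac{357}{185} + 417317 = \frac{77204002}{185}$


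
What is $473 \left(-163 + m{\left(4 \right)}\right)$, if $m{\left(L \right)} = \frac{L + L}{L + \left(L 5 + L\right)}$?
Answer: $- \frac{538747}{7} \approx -76964.0$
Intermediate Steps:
$m{\left(L \right)} = \frac{2}{7}$ ($m{\left(L \right)} = \frac{2 L}{L + \left(5 L + L\right)} = \frac{2 L}{L + 6 L} = \frac{2 L}{7 L} = 2 L \frac{1}{7 L} = \frac{2}{7}$)
$473 \left(-163 + m{\left(4 \right)}\right) = 473 \left(-163 + \frac{2}{7}\right) = 473 \left(- \frac{1139}{7}\right) = - \frac{538747}{7}$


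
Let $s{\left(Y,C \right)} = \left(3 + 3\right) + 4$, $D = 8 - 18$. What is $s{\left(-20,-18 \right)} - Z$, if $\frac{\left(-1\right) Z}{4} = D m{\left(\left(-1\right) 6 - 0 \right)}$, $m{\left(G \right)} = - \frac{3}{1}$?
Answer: $130$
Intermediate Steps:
$D = -10$ ($D = 8 - 18 = -10$)
$m{\left(G \right)} = -3$ ($m{\left(G \right)} = \left(-3\right) 1 = -3$)
$s{\left(Y,C \right)} = 10$ ($s{\left(Y,C \right)} = 6 + 4 = 10$)
$Z = -120$ ($Z = - 4 \left(\left(-10\right) \left(-3\right)\right) = \left(-4\right) 30 = -120$)
$s{\left(-20,-18 \right)} - Z = 10 - -120 = 10 + 120 = 130$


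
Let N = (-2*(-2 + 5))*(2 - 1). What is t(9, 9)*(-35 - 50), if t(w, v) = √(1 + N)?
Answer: -85*I*√5 ≈ -190.07*I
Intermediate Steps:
N = -6 (N = -2*3*1 = -6*1 = -6)
t(w, v) = I*√5 (t(w, v) = √(1 - 6) = √(-5) = I*√5)
t(9, 9)*(-35 - 50) = (I*√5)*(-35 - 50) = (I*√5)*(-85) = -85*I*√5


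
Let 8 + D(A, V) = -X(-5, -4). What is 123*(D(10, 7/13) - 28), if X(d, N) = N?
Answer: -3936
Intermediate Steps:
D(A, V) = -4 (D(A, V) = -8 - 1*(-4) = -8 + 4 = -4)
123*(D(10, 7/13) - 28) = 123*(-4 - 28) = 123*(-32) = -3936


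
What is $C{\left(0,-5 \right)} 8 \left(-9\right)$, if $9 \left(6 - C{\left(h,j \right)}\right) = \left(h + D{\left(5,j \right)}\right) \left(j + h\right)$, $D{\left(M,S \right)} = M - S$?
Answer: $-832$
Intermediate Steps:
$C{\left(h,j \right)} = 6 - \frac{\left(h + j\right) \left(5 + h - j\right)}{9}$ ($C{\left(h,j \right)} = 6 - \frac{\left(h - \left(-5 + j\right)\right) \left(j + h\right)}{9} = 6 - \frac{\left(5 + h - j\right) \left(h + j\right)}{9} = 6 - \frac{\left(h + j\right) \left(5 + h - j\right)}{9}$)
$C{\left(0,-5 \right)} 8 \left(-9\right) = \left(6 - 0 - - \frac{25}{9} - \frac{0^{2}}{9} + \frac{\left(-5\right)^{2}}{9}\right) 8 \left(-9\right) = \left(6 + 0 + \frac{25}{9} - 0 + \frac{1}{9} \cdot 25\right) 8 \left(-9\right) = \left(6 + 0 + \frac{25}{9} + 0 + \frac{25}{9}\right) 8 \left(-9\right) = \frac{104}{9} \cdot 8 \left(-9\right) = \frac{832}{9} \left(-9\right) = -832$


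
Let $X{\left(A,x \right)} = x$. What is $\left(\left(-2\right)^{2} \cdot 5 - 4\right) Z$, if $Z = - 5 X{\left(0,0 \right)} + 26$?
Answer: $416$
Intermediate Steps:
$Z = 26$ ($Z = \left(-5\right) 0 + 26 = 0 + 26 = 26$)
$\left(\left(-2\right)^{2} \cdot 5 - 4\right) Z = \left(\left(-2\right)^{2} \cdot 5 - 4\right) 26 = \left(4 \cdot 5 - 4\right) 26 = \left(20 - 4\right) 26 = 16 \cdot 26 = 416$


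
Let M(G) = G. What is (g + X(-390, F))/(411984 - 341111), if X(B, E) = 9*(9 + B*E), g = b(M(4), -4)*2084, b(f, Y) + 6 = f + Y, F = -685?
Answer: 2391927/70873 ≈ 33.750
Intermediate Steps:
b(f, Y) = -6 + Y + f (b(f, Y) = -6 + (f + Y) = -6 + (Y + f) = -6 + Y + f)
g = -12504 (g = (-6 - 4 + 4)*2084 = -6*2084 = -12504)
X(B, E) = 81 + 9*B*E
(g + X(-390, F))/(411984 - 341111) = (-12504 + (81 + 9*(-390)*(-685)))/(411984 - 341111) = (-12504 + (81 + 2404350))/70873 = (-12504 + 2404431)*(1/70873) = 2391927*(1/70873) = 2391927/70873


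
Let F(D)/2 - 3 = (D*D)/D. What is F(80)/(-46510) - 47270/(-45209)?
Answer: 1095511503/1051335295 ≈ 1.0420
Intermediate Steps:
F(D) = 6 + 2*D (F(D) = 6 + 2*((D*D)/D) = 6 + 2*(D**2/D) = 6 + 2*D)
F(80)/(-46510) - 47270/(-45209) = (6 + 2*80)/(-46510) - 47270/(-45209) = (6 + 160)*(-1/46510) - 47270*(-1/45209) = 166*(-1/46510) + 47270/45209 = -83/23255 + 47270/45209 = 1095511503/1051335295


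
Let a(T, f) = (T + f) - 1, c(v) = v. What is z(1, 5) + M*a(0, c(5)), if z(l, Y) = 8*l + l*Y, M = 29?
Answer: 129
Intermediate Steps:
z(l, Y) = 8*l + Y*l
a(T, f) = -1 + T + f
z(1, 5) + M*a(0, c(5)) = 1*(8 + 5) + 29*(-1 + 0 + 5) = 1*13 + 29*4 = 13 + 116 = 129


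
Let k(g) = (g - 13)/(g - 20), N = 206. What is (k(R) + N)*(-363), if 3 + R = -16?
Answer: -975986/13 ≈ -75076.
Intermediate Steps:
R = -19 (R = -3 - 16 = -19)
k(g) = (-13 + g)/(-20 + g)
(k(R) + N)*(-363) = ((-13 - 19)/(-20 - 19) + 206)*(-363) = (-32/(-39) + 206)*(-363) = (-1/39*(-32) + 206)*(-363) = (32/39 + 206)*(-363) = (8066/39)*(-363) = -975986/13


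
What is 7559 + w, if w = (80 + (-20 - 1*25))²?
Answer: 8784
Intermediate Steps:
w = 1225 (w = (80 + (-20 - 25))² = (80 - 45)² = 35² = 1225)
7559 + w = 7559 + 1225 = 8784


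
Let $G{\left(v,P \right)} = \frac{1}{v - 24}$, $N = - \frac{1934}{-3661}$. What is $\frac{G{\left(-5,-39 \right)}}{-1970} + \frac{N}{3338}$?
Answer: $\frac{61354919}{349076240170} \approx 0.00017576$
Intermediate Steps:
$N = \frac{1934}{3661}$ ($N = \left(-1934\right) \left(- \frac{1}{3661}\right) = \frac{1934}{3661} \approx 0.52827$)
$G{\left(v,P \right)} = \frac{1}{-24 + v}$
$\frac{G{\left(-5,-39 \right)}}{-1970} + \frac{N}{3338} = \frac{1}{\left(-24 - 5\right) \left(-1970\right)} + \frac{1934}{3661 \cdot 3338} = \frac{1}{-29} \left(- \frac{1}{1970}\right) + \frac{1934}{3661} \cdot \frac{1}{3338} = \left(- \frac{1}{29}\right) \left(- \frac{1}{1970}\right) + \frac{967}{6110209} = \frac{1}{57130} + \frac{967}{6110209} = \frac{61354919}{349076240170}$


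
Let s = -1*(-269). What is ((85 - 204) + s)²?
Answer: 22500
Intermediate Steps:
s = 269
((85 - 204) + s)² = ((85 - 204) + 269)² = (-119 + 269)² = 150² = 22500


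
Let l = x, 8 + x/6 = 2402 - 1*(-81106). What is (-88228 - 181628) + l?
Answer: 231144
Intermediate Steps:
x = 501000 (x = -48 + 6*(2402 - 1*(-81106)) = -48 + 6*(2402 + 81106) = -48 + 6*83508 = -48 + 501048 = 501000)
l = 501000
(-88228 - 181628) + l = (-88228 - 181628) + 501000 = -269856 + 501000 = 231144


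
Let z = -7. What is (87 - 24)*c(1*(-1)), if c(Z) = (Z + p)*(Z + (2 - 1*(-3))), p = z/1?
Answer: -2016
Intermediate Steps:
p = -7 (p = -7/1 = -7*1 = -7)
c(Z) = (-7 + Z)*(5 + Z) (c(Z) = (Z - 7)*(Z + (2 - 1*(-3))) = (-7 + Z)*(Z + (2 + 3)) = (-7 + Z)*(Z + 5) = (-7 + Z)*(5 + Z))
(87 - 24)*c(1*(-1)) = (87 - 24)*(-35 + (1*(-1))**2 - 2*(-1)) = 63*(-35 + (-1)**2 - 2*(-1)) = 63*(-35 + 1 + 2) = 63*(-32) = -2016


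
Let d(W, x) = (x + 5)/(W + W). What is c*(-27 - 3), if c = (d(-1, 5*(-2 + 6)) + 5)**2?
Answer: -3375/2 ≈ -1687.5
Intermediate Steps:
d(W, x) = (5 + x)/(2*W) (d(W, x) = (5 + x)/((2*W)) = (5 + x)*(1/(2*W)) = (5 + x)/(2*W))
c = 225/4 (c = ((1/2)*(5 + 5*(-2 + 6))/(-1) + 5)**2 = ((1/2)*(-1)*(5 + 5*4) + 5)**2 = ((1/2)*(-1)*(5 + 20) + 5)**2 = ((1/2)*(-1)*25 + 5)**2 = (-25/2 + 5)**2 = (-15/2)**2 = 225/4 ≈ 56.250)
c*(-27 - 3) = 225*(-27 - 3)/4 = (225/4)*(-30) = -3375/2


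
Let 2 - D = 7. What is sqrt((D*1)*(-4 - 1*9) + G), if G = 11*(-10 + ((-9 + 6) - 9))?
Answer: I*sqrt(177) ≈ 13.304*I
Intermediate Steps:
D = -5 (D = 2 - 1*7 = 2 - 7 = -5)
G = -242 (G = 11*(-10 + (-3 - 9)) = 11*(-10 - 12) = 11*(-22) = -242)
sqrt((D*1)*(-4 - 1*9) + G) = sqrt((-5*1)*(-4 - 1*9) - 242) = sqrt(-5*(-4 - 9) - 242) = sqrt(-5*(-13) - 242) = sqrt(65 - 242) = sqrt(-177) = I*sqrt(177)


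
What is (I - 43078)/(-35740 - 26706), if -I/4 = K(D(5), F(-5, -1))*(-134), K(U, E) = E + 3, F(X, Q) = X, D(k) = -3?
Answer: 22075/31223 ≈ 0.70701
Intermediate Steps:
K(U, E) = 3 + E
I = -1072 (I = -4*(3 - 5)*(-134) = -(-8)*(-134) = -4*268 = -1072)
(I - 43078)/(-35740 - 26706) = (-1072 - 43078)/(-35740 - 26706) = -44150/(-62446) = -44150*(-1/62446) = 22075/31223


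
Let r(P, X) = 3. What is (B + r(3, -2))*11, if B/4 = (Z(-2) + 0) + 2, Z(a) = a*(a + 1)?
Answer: 209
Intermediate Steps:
Z(a) = a*(1 + a)
B = 16 (B = 4*((-2*(1 - 2) + 0) + 2) = 4*((-2*(-1) + 0) + 2) = 4*((2 + 0) + 2) = 4*(2 + 2) = 4*4 = 16)
(B + r(3, -2))*11 = (16 + 3)*11 = 19*11 = 209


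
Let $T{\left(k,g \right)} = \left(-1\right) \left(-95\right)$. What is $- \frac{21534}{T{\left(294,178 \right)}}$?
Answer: $- \frac{21534}{95} \approx -226.67$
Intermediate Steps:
$T{\left(k,g \right)} = 95$
$- \frac{21534}{T{\left(294,178 \right)}} = - \frac{21534}{95}$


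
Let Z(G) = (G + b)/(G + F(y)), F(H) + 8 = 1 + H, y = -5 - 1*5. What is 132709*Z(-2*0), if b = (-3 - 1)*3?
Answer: 1592508/17 ≈ 93677.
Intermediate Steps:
y = -10 (y = -5 - 5 = -10)
F(H) = -7 + H (F(H) = -8 + (1 + H) = -7 + H)
b = -12 (b = -4*3 = -12)
Z(G) = (-12 + G)/(-17 + G) (Z(G) = (G - 12)/(G + (-7 - 10)) = (-12 + G)/(G - 17) = (-12 + G)/(-17 + G))
132709*Z(-2*0) = 132709*((-12 - 2*0)/(-17 - 2*0)) = 132709*((-12 + 0)/(-17 + 0)) = 132709*(-12/(-17)) = 132709*(-1/17*(-12)) = 132709*(12/17) = 1592508/17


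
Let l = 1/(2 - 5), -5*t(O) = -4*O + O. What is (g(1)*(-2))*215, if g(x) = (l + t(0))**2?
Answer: -430/9 ≈ -47.778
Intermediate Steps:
t(O) = 3*O/5 (t(O) = -(-4*O + O)/5 = -(-3)*O/5 = 3*O/5)
l = -1/3 (l = 1/(-3) = -1/3 ≈ -0.33333)
g(x) = 1/9 (g(x) = (-1/3 + (3/5)*0)**2 = (-1/3 + 0)**2 = (-1/3)**2 = 1/9)
(g(1)*(-2))*215 = ((1/9)*(-2))*215 = -2/9*215 = -430/9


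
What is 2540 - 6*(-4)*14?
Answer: 2876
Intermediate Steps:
2540 - 6*(-4)*14 = 2540 + 24*14 = 2540 + 336 = 2876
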